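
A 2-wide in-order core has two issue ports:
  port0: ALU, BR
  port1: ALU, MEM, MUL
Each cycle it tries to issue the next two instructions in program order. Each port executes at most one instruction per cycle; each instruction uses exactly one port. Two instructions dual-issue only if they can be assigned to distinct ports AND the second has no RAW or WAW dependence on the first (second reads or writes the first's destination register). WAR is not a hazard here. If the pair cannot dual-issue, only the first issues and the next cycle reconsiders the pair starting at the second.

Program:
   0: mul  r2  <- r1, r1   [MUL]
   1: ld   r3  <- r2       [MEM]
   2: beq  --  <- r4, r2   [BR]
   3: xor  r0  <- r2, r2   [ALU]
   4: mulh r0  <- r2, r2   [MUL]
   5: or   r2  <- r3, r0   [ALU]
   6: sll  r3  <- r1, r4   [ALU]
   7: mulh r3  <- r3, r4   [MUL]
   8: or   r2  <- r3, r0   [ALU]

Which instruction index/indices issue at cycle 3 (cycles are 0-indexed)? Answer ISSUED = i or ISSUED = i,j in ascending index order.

t=0 i0:mul ; no-port MUL/MEM
t=1 i1&i2:ld beq ; pair
t=2 i3:xor ; WAW r0
t=3 i4:mulh ; RAW r0
t=4 i5&i6:or sll ; pair
t=5 i7:mulh ; RAW r3
t=6 i8:or ; tail

ISSUED = 4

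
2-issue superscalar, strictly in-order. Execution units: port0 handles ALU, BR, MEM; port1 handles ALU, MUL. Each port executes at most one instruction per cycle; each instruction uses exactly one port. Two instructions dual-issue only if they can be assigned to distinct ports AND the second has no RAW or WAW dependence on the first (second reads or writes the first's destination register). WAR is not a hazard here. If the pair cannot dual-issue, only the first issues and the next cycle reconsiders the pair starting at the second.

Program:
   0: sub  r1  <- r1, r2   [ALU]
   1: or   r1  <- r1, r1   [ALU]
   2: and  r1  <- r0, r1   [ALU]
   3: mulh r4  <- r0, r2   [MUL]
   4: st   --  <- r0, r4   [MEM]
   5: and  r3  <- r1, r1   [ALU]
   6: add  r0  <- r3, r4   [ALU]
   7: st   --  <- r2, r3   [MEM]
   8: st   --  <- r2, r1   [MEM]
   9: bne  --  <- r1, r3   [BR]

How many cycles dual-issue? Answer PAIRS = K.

c0: i0 sub  RAW+WAW r1
c1: i1 or  RAW+WAW r1
c2: i2,i3 and mulh  dual
c3: i4,i5 st and  dual
c4: i6,i7 add st  dual
c5: i8 st  no-port MEM/BR
c6: i9 bne  tail

PAIRS = 3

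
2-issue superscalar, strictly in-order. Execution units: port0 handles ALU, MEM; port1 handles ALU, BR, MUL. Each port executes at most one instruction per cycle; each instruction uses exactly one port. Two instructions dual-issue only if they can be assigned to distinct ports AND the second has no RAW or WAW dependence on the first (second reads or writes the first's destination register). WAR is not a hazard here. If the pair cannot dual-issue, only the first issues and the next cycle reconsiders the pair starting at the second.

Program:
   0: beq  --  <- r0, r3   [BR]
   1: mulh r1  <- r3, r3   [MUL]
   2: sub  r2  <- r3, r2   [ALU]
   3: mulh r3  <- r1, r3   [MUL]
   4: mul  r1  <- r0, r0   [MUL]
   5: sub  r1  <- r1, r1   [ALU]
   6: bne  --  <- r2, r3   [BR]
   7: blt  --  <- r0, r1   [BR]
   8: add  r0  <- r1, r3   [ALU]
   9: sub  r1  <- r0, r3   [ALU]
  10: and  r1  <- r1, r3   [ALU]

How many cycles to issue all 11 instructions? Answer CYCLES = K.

CYCLES = 8

t=0 i0:beq ; no-port BR/MUL
t=1 i1+i2:mulh+sub ; dual
t=2 i3:mulh ; no-port MUL/MUL
t=3 i4:mul ; RAW+WAW r1
t=4 i5+i6:sub+bne ; dual
t=5 i7+i8:blt+add ; dual
t=6 i9:sub ; RAW+WAW r1
t=7 i10:and ; tail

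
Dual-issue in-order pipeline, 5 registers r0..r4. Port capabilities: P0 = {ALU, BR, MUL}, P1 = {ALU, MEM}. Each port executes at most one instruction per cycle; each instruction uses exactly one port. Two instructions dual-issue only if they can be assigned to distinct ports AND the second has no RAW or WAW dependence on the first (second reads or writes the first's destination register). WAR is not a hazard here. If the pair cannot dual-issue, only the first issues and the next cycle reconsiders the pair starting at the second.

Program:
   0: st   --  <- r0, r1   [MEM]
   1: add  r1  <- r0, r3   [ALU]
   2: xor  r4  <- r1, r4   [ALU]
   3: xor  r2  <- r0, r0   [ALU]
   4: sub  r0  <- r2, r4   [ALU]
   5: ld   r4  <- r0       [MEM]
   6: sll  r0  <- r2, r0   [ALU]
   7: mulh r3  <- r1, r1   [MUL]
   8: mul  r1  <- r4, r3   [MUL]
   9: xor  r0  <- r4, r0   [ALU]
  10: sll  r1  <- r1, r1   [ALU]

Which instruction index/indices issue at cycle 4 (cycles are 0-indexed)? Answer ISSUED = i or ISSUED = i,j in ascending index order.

0. st.MEM add.ALU @i0,i1  | 2-wide
1. xor.ALU xor.ALU @i2,i3  | 2-wide
2. sub.ALU @i4  | RAW r0
3. ld.MEM sll.ALU @i5,i6  | 2-wide
4. mulh.MUL @i7  | no-port MUL/MUL
5. mul.MUL xor.ALU @i8,i9  | 2-wide
6. sll.ALU @i10  | tail

ISSUED = 7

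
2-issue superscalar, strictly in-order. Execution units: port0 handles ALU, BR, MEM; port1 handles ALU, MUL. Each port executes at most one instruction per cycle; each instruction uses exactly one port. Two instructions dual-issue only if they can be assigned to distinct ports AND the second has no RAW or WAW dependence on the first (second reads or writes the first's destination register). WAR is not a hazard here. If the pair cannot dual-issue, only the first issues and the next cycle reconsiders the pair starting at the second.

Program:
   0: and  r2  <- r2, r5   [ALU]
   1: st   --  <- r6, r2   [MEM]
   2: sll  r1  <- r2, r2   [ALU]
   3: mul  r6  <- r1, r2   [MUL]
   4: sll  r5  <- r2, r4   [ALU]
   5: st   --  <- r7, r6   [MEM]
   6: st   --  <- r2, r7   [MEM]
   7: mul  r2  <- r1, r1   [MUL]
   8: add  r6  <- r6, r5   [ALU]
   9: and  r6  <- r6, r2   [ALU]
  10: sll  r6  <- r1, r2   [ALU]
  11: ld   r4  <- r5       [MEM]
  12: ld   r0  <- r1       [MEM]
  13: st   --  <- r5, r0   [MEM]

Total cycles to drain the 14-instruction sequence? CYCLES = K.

[0] i0  and.ALU  -- RAW r2
[1] i1/i2  st.MEM;sll.ALU  -- 2-wide
[2] i3/i4  mul.MUL;sll.ALU  -- 2-wide
[3] i5  st.MEM  -- no-port MEM/MEM
[4] i6/i7  st.MEM;mul.MUL  -- 2-wide
[5] i8  add.ALU  -- RAW+WAW r6
[6] i9  and.ALU  -- WAW r6
[7] i10/i11  sll.ALU;ld.MEM  -- 2-wide
[8] i12  ld.MEM  -- no-port MEM/MEM
[9] i13  st.MEM  -- tail

CYCLES = 10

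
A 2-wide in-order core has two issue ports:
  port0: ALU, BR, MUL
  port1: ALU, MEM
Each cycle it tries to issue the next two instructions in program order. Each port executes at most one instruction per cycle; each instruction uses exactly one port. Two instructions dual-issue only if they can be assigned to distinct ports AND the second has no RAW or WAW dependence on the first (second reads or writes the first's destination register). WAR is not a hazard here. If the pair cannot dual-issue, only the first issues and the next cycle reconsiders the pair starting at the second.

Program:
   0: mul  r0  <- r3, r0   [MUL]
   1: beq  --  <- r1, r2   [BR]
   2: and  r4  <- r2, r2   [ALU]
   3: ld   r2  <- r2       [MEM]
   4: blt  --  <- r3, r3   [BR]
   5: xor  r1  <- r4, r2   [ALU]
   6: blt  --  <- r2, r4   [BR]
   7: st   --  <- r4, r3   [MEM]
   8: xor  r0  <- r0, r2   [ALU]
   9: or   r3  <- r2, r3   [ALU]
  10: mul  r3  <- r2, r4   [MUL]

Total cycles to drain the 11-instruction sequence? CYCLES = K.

CYCLES = 7

#0 head=0: mul.MUL i0 no-port MUL/BR
#1 head=1: beq.BR/and.ALU i1/i2 2-wide
#2 head=3: ld.MEM/blt.BR i3/i4 2-wide
#3 head=5: xor.ALU/blt.BR i5/i6 2-wide
#4 head=7: st.MEM/xor.ALU i7/i8 2-wide
#5 head=9: or.ALU i9 WAW r3
#6 head=10: mul.MUL i10 tail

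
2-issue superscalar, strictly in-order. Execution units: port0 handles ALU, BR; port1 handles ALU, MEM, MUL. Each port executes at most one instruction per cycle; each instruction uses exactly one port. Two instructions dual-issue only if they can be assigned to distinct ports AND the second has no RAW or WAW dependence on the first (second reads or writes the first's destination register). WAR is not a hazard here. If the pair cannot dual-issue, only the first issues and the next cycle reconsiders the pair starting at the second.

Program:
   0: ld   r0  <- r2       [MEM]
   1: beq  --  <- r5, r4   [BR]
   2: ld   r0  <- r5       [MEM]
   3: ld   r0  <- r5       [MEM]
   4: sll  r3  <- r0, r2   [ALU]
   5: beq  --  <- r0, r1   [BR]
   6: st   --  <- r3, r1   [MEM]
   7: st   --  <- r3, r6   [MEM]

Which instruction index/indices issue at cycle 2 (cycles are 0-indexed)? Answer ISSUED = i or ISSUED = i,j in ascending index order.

c0: i0+i1 ld.MEM beq.BR  2-wide
c1: i2 ld.MEM  no-port MEM/MEM
c2: i3 ld.MEM  RAW r0
c3: i4+i5 sll.ALU beq.BR  2-wide
c4: i6 st.MEM  no-port MEM/MEM
c5: i7 st.MEM  tail

ISSUED = 3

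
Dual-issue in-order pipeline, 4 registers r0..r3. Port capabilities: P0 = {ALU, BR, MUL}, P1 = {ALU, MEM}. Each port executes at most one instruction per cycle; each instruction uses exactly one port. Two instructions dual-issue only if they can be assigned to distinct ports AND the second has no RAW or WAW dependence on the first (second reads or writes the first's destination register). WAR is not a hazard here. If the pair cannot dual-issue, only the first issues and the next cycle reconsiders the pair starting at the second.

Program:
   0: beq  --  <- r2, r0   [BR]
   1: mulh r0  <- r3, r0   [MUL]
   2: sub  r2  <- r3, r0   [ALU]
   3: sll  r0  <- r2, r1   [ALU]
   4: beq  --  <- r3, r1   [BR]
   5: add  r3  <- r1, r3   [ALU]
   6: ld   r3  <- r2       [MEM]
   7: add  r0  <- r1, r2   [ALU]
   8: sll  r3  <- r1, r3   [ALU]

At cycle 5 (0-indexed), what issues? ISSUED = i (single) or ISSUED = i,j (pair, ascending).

ISSUED = 6,7

#0 head=0: beq i0 no-port BR/MUL
#1 head=1: mulh i1 RAW r0
#2 head=2: sub i2 RAW r2
#3 head=3: sll+beq i3+i4 2-wide
#4 head=5: add i5 WAW r3
#5 head=6: ld+add i6+i7 2-wide
#6 head=8: sll i8 tail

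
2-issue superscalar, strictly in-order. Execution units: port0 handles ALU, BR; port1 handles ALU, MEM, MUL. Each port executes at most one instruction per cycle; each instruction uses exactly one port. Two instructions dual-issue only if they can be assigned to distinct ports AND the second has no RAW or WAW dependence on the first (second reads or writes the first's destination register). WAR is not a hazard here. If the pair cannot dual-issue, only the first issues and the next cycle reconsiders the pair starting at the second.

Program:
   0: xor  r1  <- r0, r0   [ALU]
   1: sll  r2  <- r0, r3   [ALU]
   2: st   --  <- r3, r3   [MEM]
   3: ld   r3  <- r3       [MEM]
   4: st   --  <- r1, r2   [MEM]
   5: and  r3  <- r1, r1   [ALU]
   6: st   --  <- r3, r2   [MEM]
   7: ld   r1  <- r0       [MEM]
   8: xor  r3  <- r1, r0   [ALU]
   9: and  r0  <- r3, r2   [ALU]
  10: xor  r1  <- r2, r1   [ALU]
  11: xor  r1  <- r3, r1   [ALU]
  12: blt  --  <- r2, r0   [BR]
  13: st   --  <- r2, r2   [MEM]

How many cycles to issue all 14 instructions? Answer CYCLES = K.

t=0 i0&i1:xor.ALU sll.ALU ; 2-wide
t=1 i2:st.MEM ; no-port MEM/MEM
t=2 i3:ld.MEM ; no-port MEM/MEM
t=3 i4&i5:st.MEM and.ALU ; 2-wide
t=4 i6:st.MEM ; no-port MEM/MEM
t=5 i7:ld.MEM ; RAW r1
t=6 i8:xor.ALU ; RAW r3
t=7 i9&i10:and.ALU xor.ALU ; 2-wide
t=8 i11&i12:xor.ALU blt.BR ; 2-wide
t=9 i13:st.MEM ; tail

CYCLES = 10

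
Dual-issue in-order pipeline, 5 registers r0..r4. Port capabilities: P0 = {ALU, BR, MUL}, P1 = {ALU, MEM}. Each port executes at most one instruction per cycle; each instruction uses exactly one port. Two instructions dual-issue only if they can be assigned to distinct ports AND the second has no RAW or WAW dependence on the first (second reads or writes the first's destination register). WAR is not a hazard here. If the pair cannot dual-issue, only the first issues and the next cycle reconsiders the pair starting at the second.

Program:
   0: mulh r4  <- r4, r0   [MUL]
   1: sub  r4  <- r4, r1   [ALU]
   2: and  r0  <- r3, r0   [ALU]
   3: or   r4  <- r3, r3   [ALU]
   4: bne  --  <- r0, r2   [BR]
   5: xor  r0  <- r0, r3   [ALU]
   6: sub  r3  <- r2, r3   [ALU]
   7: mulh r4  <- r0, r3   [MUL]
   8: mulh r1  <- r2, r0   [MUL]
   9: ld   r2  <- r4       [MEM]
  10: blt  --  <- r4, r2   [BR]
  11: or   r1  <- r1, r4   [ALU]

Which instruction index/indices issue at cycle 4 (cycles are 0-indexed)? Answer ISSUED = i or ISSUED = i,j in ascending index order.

ISSUED = 7

  cy0 -> i0 (mulh.MUL) RAW+WAW r4
  cy1 -> i1/i2 (sub.ALU+and.ALU) pair
  cy2 -> i3/i4 (or.ALU+bne.BR) pair
  cy3 -> i5/i6 (xor.ALU+sub.ALU) pair
  cy4 -> i7 (mulh.MUL) no-port MUL/MUL
  cy5 -> i8/i9 (mulh.MUL+ld.MEM) pair
  cy6 -> i10/i11 (blt.BR+or.ALU) pair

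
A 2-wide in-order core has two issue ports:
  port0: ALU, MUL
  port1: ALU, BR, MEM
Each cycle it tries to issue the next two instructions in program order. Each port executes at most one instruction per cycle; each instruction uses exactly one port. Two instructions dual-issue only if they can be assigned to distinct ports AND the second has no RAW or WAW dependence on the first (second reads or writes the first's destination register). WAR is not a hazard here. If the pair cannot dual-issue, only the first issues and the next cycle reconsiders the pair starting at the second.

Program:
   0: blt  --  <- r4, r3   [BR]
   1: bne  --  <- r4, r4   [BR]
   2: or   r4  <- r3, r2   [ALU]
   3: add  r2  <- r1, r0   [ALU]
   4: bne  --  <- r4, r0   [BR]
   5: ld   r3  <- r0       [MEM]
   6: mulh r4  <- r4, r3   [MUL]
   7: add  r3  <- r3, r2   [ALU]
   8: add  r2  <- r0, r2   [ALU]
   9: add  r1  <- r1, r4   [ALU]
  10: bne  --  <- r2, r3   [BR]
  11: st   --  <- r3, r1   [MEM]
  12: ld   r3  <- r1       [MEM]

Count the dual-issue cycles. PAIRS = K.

PAIRS = 4

t=0 i0:blt ; no-port BR/BR
t=1 i1&i2:bne or ; pair
t=2 i3&i4:add bne ; pair
t=3 i5:ld ; RAW r3
t=4 i6&i7:mulh add ; pair
t=5 i8&i9:add add ; pair
t=6 i10:bne ; no-port BR/MEM
t=7 i11:st ; no-port MEM/MEM
t=8 i12:ld ; tail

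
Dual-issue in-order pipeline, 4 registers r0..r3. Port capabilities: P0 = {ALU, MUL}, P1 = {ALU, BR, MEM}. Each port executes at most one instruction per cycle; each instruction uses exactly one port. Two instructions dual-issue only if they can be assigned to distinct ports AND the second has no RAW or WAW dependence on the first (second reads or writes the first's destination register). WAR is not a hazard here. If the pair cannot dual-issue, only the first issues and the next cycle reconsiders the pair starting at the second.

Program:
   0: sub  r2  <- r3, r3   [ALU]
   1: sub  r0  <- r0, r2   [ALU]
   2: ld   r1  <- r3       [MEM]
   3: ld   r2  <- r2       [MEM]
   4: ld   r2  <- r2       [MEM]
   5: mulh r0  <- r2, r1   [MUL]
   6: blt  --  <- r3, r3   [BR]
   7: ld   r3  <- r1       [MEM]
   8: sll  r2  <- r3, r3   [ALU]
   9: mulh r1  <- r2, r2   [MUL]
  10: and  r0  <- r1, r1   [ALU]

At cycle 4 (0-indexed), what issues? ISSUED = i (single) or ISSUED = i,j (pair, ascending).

t=0 i0:sub.ALU ; RAW r2
t=1 i1,i2:sub.ALU ld.MEM ; dual
t=2 i3:ld.MEM ; no-port MEM/MEM
t=3 i4:ld.MEM ; RAW r2
t=4 i5,i6:mulh.MUL blt.BR ; dual
t=5 i7:ld.MEM ; RAW r3
t=6 i8:sll.ALU ; RAW r2
t=7 i9:mulh.MUL ; RAW r1
t=8 i10:and.ALU ; tail

ISSUED = 5,6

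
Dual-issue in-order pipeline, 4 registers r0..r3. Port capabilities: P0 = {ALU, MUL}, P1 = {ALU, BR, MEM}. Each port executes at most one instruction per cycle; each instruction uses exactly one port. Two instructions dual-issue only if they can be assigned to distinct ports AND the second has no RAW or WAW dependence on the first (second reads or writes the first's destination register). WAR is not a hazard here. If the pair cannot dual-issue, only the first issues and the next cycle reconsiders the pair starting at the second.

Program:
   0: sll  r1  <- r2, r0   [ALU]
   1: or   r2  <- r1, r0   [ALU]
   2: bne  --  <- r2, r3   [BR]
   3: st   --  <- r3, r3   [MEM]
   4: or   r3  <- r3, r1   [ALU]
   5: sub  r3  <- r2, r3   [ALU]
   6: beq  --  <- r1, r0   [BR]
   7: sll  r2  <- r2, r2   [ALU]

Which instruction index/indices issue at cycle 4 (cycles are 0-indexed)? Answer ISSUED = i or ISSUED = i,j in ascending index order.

t=0 i0:sll.ALU ; RAW r1
t=1 i1:or.ALU ; RAW r2
t=2 i2:bne.BR ; no-port BR/MEM
t=3 i3+i4:st.MEM+or.ALU ; 2-wide
t=4 i5+i6:sub.ALU+beq.BR ; 2-wide
t=5 i7:sll.ALU ; tail

ISSUED = 5,6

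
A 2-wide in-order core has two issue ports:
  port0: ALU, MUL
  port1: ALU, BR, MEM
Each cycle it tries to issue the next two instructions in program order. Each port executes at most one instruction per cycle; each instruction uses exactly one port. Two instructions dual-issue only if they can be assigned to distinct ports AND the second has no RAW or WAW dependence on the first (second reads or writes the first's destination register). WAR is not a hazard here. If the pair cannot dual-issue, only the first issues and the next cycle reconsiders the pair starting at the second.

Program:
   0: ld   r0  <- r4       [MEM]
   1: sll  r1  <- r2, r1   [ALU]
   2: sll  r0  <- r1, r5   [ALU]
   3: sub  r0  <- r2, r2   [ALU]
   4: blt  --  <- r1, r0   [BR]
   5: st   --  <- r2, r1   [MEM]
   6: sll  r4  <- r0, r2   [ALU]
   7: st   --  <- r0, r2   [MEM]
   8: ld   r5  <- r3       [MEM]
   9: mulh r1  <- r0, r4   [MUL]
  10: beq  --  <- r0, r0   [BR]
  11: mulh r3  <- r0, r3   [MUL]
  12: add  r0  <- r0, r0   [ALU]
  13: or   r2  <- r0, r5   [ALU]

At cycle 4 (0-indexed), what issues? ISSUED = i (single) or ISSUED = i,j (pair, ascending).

ISSUED = 5,6

t=0 i0+i1:ld.MEM;sll.ALU ; 2-wide
t=1 i2:sll.ALU ; WAW r0
t=2 i3:sub.ALU ; RAW r0
t=3 i4:blt.BR ; no-port BR/MEM
t=4 i5+i6:st.MEM;sll.ALU ; 2-wide
t=5 i7:st.MEM ; no-port MEM/MEM
t=6 i8+i9:ld.MEM;mulh.MUL ; 2-wide
t=7 i10+i11:beq.BR;mulh.MUL ; 2-wide
t=8 i12:add.ALU ; RAW r0
t=9 i13:or.ALU ; tail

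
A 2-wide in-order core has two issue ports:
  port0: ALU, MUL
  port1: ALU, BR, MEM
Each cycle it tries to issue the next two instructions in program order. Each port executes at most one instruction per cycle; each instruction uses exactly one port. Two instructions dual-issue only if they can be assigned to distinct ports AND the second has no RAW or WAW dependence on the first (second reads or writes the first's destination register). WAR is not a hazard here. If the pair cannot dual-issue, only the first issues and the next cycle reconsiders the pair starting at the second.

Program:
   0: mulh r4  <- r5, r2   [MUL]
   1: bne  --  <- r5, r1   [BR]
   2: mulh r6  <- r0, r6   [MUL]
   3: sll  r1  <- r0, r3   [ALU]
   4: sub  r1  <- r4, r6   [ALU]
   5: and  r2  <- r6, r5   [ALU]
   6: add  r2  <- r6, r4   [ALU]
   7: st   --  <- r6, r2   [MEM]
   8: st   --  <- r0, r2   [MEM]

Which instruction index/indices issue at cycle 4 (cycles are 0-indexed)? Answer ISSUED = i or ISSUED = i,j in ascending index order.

  cy0 -> i0+i1 (mulh;bne) dual
  cy1 -> i2+i3 (mulh;sll) dual
  cy2 -> i4+i5 (sub;and) dual
  cy3 -> i6 (add) RAW r2
  cy4 -> i7 (st) no-port MEM/MEM
  cy5 -> i8 (st) tail

ISSUED = 7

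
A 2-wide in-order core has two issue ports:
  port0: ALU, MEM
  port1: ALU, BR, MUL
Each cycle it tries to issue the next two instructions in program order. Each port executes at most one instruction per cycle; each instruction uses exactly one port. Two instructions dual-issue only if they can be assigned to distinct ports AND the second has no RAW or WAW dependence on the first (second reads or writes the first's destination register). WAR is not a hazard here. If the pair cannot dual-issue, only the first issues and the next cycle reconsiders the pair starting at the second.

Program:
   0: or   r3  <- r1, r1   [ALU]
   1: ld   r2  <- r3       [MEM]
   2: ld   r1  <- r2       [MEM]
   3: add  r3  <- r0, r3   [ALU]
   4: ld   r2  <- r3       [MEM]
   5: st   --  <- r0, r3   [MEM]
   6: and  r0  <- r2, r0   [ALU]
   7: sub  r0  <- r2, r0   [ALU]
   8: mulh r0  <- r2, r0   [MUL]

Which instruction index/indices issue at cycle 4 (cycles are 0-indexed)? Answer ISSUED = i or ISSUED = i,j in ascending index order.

c0: i0 or.ALU  RAW r3
c1: i1 ld.MEM  no-port MEM/MEM
c2: i2/i3 ld.MEM+add.ALU  2-wide
c3: i4 ld.MEM  no-port MEM/MEM
c4: i5/i6 st.MEM+and.ALU  2-wide
c5: i7 sub.ALU  RAW+WAW r0
c6: i8 mulh.MUL  tail

ISSUED = 5,6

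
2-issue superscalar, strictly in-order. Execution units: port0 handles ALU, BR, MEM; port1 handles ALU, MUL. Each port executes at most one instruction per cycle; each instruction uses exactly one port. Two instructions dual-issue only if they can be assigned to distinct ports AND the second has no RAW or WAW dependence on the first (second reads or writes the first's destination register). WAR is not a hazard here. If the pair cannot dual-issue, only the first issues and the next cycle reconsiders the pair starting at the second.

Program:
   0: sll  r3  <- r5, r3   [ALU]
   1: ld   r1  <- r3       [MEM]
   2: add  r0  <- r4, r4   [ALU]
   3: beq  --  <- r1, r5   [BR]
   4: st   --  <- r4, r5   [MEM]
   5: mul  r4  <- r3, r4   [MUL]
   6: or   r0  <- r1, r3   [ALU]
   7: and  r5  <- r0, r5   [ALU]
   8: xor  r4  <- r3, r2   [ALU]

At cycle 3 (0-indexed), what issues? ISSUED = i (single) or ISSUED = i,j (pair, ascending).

ISSUED = 4,5

#0 head=0: sll.ALU i0 RAW r3
#1 head=1: ld.MEM+add.ALU i1+i2 2-wide
#2 head=3: beq.BR i3 no-port BR/MEM
#3 head=4: st.MEM+mul.MUL i4+i5 2-wide
#4 head=6: or.ALU i6 RAW r0
#5 head=7: and.ALU+xor.ALU i7+i8 2-wide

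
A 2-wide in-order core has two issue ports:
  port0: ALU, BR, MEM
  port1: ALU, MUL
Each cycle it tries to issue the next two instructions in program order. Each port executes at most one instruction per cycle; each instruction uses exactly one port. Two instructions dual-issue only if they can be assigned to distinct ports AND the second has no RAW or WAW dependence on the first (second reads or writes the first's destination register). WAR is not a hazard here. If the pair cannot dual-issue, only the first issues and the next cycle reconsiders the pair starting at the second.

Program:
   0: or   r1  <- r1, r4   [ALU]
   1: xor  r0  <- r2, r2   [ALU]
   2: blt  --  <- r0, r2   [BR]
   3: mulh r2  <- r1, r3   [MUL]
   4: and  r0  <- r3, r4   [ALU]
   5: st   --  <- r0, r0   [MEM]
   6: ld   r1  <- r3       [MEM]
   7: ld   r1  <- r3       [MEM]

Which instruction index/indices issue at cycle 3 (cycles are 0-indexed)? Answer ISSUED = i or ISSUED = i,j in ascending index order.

ISSUED = 5

#0 head=0: or.ALU;xor.ALU i0&i1 dual
#1 head=2: blt.BR;mulh.MUL i2&i3 dual
#2 head=4: and.ALU i4 RAW r0
#3 head=5: st.MEM i5 no-port MEM/MEM
#4 head=6: ld.MEM i6 no-port MEM/MEM
#5 head=7: ld.MEM i7 tail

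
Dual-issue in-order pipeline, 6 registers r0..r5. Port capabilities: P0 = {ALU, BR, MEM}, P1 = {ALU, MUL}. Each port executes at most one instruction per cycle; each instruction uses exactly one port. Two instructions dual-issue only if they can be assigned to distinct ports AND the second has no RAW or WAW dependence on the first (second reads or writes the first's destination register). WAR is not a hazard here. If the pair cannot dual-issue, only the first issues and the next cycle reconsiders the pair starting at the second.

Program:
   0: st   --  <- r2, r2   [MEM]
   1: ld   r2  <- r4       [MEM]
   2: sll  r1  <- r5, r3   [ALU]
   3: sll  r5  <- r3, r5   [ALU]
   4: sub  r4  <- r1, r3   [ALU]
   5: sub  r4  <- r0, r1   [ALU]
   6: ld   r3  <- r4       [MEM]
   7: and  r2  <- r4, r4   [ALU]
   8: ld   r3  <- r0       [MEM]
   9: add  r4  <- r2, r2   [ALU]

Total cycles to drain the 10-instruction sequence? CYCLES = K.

#0 head=0: st i0 no-port MEM/MEM
#1 head=1: ld/sll i1&i2 pair
#2 head=3: sll/sub i3&i4 pair
#3 head=5: sub i5 RAW r4
#4 head=6: ld/and i6&i7 pair
#5 head=8: ld/add i8&i9 pair

CYCLES = 6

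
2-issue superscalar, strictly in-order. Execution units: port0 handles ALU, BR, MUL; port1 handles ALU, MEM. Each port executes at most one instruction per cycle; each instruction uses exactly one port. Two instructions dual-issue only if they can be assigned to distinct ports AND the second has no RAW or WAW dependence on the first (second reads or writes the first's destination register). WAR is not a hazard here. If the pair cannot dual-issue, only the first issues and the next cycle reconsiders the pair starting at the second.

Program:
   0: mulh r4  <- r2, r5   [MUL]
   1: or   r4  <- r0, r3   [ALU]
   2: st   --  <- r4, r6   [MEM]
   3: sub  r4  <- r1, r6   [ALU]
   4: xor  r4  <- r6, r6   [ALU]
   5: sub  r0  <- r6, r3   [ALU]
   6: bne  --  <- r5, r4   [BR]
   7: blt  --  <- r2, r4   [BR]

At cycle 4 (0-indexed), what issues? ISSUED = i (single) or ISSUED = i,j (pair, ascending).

ISSUED = 6

#0 head=0: mulh.MUL i0 WAW r4
#1 head=1: or.ALU i1 RAW r4
#2 head=2: st.MEM sub.ALU i2&i3 2-wide
#3 head=4: xor.ALU sub.ALU i4&i5 2-wide
#4 head=6: bne.BR i6 no-port BR/BR
#5 head=7: blt.BR i7 tail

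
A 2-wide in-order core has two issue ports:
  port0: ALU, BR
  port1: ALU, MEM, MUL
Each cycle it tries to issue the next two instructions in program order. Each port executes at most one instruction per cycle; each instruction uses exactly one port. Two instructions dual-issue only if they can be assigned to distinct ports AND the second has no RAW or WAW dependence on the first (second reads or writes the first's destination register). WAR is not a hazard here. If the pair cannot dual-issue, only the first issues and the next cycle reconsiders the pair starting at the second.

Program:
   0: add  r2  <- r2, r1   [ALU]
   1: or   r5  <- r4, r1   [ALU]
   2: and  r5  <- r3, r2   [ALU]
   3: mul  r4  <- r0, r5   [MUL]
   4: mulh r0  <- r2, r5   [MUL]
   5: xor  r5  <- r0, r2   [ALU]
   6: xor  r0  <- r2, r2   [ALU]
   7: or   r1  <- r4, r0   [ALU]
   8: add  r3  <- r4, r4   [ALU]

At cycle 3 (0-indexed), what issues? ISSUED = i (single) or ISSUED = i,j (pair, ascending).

0. add+or @i0+i1  | dual
1. and @i2  | RAW r5
2. mul @i3  | no-port MUL/MUL
3. mulh @i4  | RAW r0
4. xor+xor @i5+i6  | dual
5. or+add @i7+i8  | dual

ISSUED = 4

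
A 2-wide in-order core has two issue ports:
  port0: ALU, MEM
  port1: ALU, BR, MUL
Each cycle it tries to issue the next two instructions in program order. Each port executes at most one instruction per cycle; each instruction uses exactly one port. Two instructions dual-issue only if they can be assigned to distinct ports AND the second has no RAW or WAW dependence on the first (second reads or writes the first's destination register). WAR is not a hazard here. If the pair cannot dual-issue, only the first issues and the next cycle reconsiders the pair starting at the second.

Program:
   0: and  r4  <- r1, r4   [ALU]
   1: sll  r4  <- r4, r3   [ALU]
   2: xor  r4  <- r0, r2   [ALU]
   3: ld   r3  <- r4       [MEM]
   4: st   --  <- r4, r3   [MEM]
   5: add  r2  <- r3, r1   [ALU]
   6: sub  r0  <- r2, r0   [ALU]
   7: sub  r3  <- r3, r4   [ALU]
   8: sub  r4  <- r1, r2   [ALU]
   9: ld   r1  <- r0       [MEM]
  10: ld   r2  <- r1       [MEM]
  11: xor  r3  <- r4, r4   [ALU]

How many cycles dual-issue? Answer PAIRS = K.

PAIRS = 4

0. and @i0  | RAW+WAW r4
1. sll @i1  | WAW r4
2. xor @i2  | RAW r4
3. ld @i3  | no-port MEM/MEM
4. st;add @i4,i5  | 2-wide
5. sub;sub @i6,i7  | 2-wide
6. sub;ld @i8,i9  | 2-wide
7. ld;xor @i10,i11  | 2-wide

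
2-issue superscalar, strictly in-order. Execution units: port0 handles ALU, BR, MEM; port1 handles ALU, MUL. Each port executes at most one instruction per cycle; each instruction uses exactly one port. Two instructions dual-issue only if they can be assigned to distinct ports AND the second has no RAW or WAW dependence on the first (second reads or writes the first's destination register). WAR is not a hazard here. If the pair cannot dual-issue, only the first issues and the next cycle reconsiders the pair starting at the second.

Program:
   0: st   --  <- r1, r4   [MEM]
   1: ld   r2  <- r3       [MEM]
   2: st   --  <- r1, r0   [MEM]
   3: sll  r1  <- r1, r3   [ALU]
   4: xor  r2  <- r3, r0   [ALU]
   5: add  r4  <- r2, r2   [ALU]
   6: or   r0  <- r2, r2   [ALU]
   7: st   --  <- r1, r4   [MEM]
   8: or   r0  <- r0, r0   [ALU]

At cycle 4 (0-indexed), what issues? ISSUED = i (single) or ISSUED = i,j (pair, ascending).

  cy0 -> i0 (st) no-port MEM/MEM
  cy1 -> i1 (ld) no-port MEM/MEM
  cy2 -> i2/i3 (st;sll) pair
  cy3 -> i4 (xor) RAW r2
  cy4 -> i5/i6 (add;or) pair
  cy5 -> i7/i8 (st;or) pair

ISSUED = 5,6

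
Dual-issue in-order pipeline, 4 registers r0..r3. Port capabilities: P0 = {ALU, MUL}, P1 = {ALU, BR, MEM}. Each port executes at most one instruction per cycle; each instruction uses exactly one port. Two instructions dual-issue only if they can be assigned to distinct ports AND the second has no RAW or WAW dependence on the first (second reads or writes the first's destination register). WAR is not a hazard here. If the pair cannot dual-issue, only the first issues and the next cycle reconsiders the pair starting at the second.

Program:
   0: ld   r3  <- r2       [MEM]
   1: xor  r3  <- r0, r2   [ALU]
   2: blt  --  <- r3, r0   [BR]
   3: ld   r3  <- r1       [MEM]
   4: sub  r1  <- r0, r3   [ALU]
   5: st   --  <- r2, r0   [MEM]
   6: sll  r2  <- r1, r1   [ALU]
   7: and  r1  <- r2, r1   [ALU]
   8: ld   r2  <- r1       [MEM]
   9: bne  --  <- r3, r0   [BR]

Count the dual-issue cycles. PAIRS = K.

[0] i0  ld  -- WAW r3
[1] i1  xor  -- RAW r3
[2] i2  blt  -- no-port BR/MEM
[3] i3  ld  -- RAW r3
[4] i4&i5  sub;st  -- pair
[5] i6  sll  -- RAW r2
[6] i7  and  -- RAW r1
[7] i8  ld  -- no-port MEM/BR
[8] i9  bne  -- tail

PAIRS = 1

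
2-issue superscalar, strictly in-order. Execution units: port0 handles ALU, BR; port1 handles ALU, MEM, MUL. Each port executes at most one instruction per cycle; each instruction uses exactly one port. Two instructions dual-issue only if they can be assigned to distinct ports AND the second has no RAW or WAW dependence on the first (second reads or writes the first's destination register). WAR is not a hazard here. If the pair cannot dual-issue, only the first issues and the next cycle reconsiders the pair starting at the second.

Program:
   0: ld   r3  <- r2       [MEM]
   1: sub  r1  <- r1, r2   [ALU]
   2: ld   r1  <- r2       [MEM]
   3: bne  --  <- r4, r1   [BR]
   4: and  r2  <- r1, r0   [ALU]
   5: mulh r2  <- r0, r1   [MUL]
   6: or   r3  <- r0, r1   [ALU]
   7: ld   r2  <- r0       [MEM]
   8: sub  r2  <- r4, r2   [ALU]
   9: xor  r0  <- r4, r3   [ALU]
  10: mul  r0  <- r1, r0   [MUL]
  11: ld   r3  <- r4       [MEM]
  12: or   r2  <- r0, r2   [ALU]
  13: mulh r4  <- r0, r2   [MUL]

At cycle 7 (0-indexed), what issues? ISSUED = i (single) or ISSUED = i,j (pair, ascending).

ISSUED = 11,12

  cy0 -> i0,i1 (ld;sub) dual
  cy1 -> i2 (ld) RAW r1
  cy2 -> i3,i4 (bne;and) dual
  cy3 -> i5,i6 (mulh;or) dual
  cy4 -> i7 (ld) RAW+WAW r2
  cy5 -> i8,i9 (sub;xor) dual
  cy6 -> i10 (mul) no-port MUL/MEM
  cy7 -> i11,i12 (ld;or) dual
  cy8 -> i13 (mulh) tail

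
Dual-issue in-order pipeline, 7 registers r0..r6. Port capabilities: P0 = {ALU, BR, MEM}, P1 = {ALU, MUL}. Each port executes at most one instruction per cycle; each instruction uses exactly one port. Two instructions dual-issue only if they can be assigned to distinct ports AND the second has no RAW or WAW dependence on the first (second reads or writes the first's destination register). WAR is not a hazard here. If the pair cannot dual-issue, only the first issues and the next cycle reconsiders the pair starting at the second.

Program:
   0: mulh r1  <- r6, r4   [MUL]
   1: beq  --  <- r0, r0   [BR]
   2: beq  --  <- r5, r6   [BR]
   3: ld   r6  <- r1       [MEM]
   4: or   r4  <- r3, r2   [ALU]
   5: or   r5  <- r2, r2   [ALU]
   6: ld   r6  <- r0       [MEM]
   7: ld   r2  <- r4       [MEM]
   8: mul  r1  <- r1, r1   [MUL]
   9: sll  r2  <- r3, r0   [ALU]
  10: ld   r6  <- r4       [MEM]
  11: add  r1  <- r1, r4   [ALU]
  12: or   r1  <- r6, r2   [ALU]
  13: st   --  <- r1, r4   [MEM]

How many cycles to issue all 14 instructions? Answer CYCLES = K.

CYCLES = 9

  cy0 -> i0,i1 (mulh/beq) dual
  cy1 -> i2 (beq) no-port BR/MEM
  cy2 -> i3,i4 (ld/or) dual
  cy3 -> i5,i6 (or/ld) dual
  cy4 -> i7,i8 (ld/mul) dual
  cy5 -> i9,i10 (sll/ld) dual
  cy6 -> i11 (add) WAW r1
  cy7 -> i12 (or) RAW r1
  cy8 -> i13 (st) tail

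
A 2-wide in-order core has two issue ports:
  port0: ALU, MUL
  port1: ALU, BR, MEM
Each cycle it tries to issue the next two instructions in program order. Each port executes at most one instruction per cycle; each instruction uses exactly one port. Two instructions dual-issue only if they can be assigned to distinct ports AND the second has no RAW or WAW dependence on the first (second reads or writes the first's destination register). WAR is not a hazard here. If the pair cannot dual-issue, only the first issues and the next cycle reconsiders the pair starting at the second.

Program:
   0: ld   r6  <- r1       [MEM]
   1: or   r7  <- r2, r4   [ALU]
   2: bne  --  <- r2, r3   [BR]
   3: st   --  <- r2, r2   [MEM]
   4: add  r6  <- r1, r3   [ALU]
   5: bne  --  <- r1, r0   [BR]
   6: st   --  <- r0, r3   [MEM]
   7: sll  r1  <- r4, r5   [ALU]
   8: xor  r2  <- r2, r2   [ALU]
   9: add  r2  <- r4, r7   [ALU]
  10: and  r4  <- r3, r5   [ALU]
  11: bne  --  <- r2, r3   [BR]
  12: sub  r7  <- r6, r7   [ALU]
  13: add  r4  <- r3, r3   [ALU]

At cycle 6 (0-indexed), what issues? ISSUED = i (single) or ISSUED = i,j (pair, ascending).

c0: i0/i1 ld or  dual
c1: i2 bne  no-port BR/MEM
c2: i3/i4 st add  dual
c3: i5 bne  no-port BR/MEM
c4: i6/i7 st sll  dual
c5: i8 xor  WAW r2
c6: i9/i10 add and  dual
c7: i11/i12 bne sub  dual
c8: i13 add  tail

ISSUED = 9,10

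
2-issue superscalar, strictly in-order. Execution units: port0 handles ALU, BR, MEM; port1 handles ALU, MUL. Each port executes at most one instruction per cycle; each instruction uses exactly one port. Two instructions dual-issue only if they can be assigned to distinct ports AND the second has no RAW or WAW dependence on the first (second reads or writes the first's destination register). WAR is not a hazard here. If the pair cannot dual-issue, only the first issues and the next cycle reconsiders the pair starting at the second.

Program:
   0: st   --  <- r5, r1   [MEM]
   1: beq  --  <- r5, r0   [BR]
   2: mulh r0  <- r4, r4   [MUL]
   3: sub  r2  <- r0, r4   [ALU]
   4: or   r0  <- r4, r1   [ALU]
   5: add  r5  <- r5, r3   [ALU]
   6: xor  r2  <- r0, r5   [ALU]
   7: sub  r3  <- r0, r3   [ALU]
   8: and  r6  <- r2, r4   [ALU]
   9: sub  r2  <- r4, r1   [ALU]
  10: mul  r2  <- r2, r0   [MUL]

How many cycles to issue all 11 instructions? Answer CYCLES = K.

#0 head=0: st i0 no-port MEM/BR
#1 head=1: beq;mulh i1&i2 pair
#2 head=3: sub;or i3&i4 pair
#3 head=5: add i5 RAW r5
#4 head=6: xor;sub i6&i7 pair
#5 head=8: and;sub i8&i9 pair
#6 head=10: mul i10 tail

CYCLES = 7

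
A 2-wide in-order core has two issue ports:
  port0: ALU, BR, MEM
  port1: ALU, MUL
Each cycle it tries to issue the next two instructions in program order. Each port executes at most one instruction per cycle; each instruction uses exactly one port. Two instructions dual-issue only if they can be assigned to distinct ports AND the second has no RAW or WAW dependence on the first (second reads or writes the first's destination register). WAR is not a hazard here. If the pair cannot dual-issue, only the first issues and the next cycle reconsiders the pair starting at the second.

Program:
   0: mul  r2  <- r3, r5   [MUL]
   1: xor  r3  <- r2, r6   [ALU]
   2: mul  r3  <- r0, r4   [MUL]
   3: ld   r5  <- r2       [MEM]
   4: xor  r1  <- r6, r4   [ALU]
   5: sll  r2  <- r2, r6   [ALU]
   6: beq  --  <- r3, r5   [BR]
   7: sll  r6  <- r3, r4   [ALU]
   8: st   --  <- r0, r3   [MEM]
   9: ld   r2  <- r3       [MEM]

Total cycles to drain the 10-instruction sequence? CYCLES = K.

  cy0 -> i0 (mul.MUL) RAW r2
  cy1 -> i1 (xor.ALU) WAW r3
  cy2 -> i2&i3 (mul.MUL/ld.MEM) dual
  cy3 -> i4&i5 (xor.ALU/sll.ALU) dual
  cy4 -> i6&i7 (beq.BR/sll.ALU) dual
  cy5 -> i8 (st.MEM) no-port MEM/MEM
  cy6 -> i9 (ld.MEM) tail

CYCLES = 7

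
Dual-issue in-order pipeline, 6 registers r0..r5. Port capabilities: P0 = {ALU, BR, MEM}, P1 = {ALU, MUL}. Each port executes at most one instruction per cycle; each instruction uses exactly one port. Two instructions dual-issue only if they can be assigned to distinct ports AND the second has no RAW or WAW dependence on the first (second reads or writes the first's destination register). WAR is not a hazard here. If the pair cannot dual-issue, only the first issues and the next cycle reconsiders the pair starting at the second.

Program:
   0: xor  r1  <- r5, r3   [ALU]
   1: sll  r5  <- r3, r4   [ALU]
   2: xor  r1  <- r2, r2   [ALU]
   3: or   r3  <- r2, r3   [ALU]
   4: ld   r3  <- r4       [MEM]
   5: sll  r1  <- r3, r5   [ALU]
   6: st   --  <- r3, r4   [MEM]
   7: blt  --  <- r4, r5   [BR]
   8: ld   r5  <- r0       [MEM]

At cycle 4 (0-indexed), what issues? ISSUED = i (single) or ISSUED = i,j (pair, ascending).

t=0 i0/i1:xor;sll ; dual
t=1 i2/i3:xor;or ; dual
t=2 i4:ld ; RAW r3
t=3 i5/i6:sll;st ; dual
t=4 i7:blt ; no-port BR/MEM
t=5 i8:ld ; tail

ISSUED = 7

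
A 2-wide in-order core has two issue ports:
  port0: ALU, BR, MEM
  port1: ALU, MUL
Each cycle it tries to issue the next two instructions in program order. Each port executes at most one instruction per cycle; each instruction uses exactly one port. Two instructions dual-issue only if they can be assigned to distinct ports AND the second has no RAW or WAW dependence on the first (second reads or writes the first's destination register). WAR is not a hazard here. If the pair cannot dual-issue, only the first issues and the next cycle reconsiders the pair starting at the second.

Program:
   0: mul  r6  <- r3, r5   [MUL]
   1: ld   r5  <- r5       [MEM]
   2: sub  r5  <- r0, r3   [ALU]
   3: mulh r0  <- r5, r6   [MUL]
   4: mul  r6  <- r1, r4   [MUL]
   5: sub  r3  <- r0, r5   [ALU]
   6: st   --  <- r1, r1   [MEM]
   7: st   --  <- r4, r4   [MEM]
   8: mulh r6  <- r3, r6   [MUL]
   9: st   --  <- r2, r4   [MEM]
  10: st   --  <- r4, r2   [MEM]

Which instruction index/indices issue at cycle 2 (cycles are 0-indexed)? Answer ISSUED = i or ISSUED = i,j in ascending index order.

ISSUED = 3

  cy0 -> i0+i1 (mul.MUL;ld.MEM) pair
  cy1 -> i2 (sub.ALU) RAW r5
  cy2 -> i3 (mulh.MUL) no-port MUL/MUL
  cy3 -> i4+i5 (mul.MUL;sub.ALU) pair
  cy4 -> i6 (st.MEM) no-port MEM/MEM
  cy5 -> i7+i8 (st.MEM;mulh.MUL) pair
  cy6 -> i9 (st.MEM) no-port MEM/MEM
  cy7 -> i10 (st.MEM) tail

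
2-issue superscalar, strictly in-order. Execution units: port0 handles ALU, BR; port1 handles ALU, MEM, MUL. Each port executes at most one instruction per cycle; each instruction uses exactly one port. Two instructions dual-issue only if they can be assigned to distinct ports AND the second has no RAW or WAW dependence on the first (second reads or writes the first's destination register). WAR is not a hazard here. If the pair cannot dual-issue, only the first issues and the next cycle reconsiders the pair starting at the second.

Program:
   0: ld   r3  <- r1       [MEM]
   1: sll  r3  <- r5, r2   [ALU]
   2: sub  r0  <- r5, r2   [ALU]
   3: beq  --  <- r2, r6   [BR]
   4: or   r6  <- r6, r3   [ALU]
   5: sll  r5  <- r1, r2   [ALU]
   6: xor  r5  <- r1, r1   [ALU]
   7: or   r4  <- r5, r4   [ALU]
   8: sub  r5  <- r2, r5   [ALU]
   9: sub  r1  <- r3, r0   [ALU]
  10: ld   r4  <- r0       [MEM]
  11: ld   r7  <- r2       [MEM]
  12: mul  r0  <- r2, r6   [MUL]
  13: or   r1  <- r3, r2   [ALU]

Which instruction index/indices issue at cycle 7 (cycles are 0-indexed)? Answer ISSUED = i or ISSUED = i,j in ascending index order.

t=0 i0:ld ; WAW r3
t=1 i1+i2:sll+sub ; 2-wide
t=2 i3+i4:beq+or ; 2-wide
t=3 i5:sll ; WAW r5
t=4 i6:xor ; RAW r5
t=5 i7+i8:or+sub ; 2-wide
t=6 i9+i10:sub+ld ; 2-wide
t=7 i11:ld ; no-port MEM/MUL
t=8 i12+i13:mul+or ; 2-wide

ISSUED = 11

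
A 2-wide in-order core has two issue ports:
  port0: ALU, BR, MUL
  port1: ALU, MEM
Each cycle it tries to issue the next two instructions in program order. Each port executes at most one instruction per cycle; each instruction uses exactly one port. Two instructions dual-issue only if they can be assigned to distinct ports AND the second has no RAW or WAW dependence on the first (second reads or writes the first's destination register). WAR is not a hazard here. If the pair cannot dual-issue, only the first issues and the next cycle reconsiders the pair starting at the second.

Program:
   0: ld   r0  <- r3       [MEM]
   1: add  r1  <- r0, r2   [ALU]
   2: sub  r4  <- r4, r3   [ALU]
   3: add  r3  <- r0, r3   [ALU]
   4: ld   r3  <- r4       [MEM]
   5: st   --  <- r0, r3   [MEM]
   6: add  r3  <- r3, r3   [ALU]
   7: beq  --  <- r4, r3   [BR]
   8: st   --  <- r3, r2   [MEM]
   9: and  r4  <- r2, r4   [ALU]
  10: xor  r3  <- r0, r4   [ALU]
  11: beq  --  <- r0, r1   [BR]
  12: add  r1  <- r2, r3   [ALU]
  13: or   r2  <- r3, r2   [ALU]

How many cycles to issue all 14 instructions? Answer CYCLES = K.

CYCLES = 9

0. ld.MEM @i0  | RAW r0
1. add.ALU/sub.ALU @i1&i2  | dual
2. add.ALU @i3  | WAW r3
3. ld.MEM @i4  | no-port MEM/MEM
4. st.MEM/add.ALU @i5&i6  | dual
5. beq.BR/st.MEM @i7&i8  | dual
6. and.ALU @i9  | RAW r4
7. xor.ALU/beq.BR @i10&i11  | dual
8. add.ALU/or.ALU @i12&i13  | dual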